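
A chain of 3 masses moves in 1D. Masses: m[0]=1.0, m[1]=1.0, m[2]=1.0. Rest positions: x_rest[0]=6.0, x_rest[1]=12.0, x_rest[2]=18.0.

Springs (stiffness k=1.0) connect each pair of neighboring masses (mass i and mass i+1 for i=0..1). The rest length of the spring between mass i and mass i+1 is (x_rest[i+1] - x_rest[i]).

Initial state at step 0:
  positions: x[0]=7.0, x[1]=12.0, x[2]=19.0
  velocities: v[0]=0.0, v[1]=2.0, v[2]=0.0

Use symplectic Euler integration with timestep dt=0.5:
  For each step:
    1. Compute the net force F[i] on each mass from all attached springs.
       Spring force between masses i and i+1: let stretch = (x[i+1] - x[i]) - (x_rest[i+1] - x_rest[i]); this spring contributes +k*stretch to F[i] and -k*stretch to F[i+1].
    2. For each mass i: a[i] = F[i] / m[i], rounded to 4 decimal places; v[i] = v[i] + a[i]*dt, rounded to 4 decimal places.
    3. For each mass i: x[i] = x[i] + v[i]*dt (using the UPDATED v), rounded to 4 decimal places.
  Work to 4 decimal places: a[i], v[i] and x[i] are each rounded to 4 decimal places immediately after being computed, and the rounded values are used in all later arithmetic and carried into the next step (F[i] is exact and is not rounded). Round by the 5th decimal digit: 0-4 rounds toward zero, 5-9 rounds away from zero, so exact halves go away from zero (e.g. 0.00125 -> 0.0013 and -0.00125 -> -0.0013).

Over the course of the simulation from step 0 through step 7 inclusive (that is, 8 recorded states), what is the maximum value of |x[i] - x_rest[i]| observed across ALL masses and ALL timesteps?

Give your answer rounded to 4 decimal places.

Step 0: x=[7.0000 12.0000 19.0000] v=[0.0000 2.0000 0.0000]
Step 1: x=[6.7500 13.5000 18.7500] v=[-0.5000 3.0000 -0.5000]
Step 2: x=[6.6875 14.6250 18.6875] v=[-0.1250 2.2500 -0.1250]
Step 3: x=[7.1094 14.7813 19.1094] v=[0.8438 0.3125 0.8438]
Step 4: x=[7.9493 14.1016 19.9493] v=[1.6798 -1.3594 1.6798]
Step 5: x=[8.8273 13.3458 20.8273] v=[1.7560 -1.5117 1.7560]
Step 6: x=[9.3350 13.3307 21.3350] v=[1.0153 -0.0302 1.0153]
Step 7: x=[9.3416 14.3178 21.3416] v=[0.0132 1.9741 0.0132]
Max displacement = 3.3416

Answer: 3.3416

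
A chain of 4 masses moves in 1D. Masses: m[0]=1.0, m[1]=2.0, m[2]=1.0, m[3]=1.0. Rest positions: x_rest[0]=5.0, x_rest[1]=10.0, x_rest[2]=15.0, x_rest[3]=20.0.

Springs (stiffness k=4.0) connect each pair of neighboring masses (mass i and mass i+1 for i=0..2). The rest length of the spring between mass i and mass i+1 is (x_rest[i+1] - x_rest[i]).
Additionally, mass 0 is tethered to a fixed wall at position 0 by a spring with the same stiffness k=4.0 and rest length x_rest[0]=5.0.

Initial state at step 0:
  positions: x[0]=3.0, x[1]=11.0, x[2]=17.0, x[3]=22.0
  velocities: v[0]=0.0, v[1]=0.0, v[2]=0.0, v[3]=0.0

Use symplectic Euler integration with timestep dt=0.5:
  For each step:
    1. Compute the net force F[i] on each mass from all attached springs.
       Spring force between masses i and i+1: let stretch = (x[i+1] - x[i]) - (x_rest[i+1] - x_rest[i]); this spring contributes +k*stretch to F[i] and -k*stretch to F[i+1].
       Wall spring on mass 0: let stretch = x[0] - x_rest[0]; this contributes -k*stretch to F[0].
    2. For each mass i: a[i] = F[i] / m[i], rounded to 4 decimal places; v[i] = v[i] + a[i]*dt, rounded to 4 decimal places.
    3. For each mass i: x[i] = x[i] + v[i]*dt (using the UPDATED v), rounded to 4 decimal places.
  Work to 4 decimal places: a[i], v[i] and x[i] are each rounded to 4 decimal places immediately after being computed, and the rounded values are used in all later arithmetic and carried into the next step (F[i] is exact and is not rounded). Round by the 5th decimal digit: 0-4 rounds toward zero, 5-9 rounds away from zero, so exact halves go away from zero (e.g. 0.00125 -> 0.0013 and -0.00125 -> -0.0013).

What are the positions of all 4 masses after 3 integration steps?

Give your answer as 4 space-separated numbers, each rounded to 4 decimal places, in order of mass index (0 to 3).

Step 0: x=[3.0000 11.0000 17.0000 22.0000] v=[0.0000 0.0000 0.0000 0.0000]
Step 1: x=[8.0000 10.0000 16.0000 22.0000] v=[10.0000 -2.0000 -2.0000 0.0000]
Step 2: x=[7.0000 11.0000 15.0000 21.0000] v=[-2.0000 2.0000 -2.0000 -2.0000]
Step 3: x=[3.0000 12.0000 16.0000 19.0000] v=[-8.0000 2.0000 2.0000 -4.0000]

Answer: 3.0000 12.0000 16.0000 19.0000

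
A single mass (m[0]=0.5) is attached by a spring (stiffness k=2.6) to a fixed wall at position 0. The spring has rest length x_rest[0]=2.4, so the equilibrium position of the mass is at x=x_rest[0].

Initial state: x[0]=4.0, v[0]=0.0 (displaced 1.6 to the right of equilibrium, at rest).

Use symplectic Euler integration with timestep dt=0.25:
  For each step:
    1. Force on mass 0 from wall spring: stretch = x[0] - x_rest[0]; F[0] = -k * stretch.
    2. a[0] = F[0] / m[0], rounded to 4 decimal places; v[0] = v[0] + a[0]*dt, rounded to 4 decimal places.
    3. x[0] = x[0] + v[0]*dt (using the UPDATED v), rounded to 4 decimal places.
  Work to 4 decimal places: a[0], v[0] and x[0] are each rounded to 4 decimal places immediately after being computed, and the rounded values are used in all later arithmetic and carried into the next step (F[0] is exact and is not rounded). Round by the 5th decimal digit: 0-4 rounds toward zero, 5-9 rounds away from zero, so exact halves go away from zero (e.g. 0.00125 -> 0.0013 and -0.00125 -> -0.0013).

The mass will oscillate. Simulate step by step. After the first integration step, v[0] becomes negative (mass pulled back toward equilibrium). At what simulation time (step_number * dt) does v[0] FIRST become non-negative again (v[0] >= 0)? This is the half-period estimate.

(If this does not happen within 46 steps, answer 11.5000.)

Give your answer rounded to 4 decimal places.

Answer: 1.5000

Derivation:
Step 0: x=[4.0000] v=[0.0000]
Step 1: x=[3.4800] v=[-2.0800]
Step 2: x=[2.6090] v=[-3.4840]
Step 3: x=[1.6701] v=[-3.7557]
Step 4: x=[0.9684] v=[-2.8068]
Step 5: x=[0.7320] v=[-0.9457]
Step 6: x=[1.0377] v=[1.2227]
First v>=0 after going negative at step 6, time=1.5000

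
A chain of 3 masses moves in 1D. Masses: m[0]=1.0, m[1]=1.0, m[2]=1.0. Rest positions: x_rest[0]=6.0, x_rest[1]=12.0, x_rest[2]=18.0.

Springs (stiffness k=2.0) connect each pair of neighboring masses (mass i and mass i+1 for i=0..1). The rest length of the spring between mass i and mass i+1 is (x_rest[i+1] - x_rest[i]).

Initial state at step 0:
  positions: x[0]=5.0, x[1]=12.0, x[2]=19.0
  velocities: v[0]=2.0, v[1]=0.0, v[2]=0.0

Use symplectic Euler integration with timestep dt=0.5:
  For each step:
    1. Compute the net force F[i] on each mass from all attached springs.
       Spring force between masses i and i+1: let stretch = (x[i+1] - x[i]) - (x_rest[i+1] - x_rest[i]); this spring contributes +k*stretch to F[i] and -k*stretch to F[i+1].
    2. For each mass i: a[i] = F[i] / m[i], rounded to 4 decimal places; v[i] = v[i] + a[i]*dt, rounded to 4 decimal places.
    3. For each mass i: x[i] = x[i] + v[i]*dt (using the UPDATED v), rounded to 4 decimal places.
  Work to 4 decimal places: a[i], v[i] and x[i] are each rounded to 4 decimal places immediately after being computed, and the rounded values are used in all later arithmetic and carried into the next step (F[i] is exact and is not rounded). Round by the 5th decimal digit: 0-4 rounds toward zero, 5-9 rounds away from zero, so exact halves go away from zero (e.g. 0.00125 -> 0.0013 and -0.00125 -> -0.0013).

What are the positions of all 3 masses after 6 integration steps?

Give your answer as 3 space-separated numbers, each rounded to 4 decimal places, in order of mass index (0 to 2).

Step 0: x=[5.0000 12.0000 19.0000] v=[2.0000 0.0000 0.0000]
Step 1: x=[6.5000 12.0000 18.5000] v=[3.0000 0.0000 -1.0000]
Step 2: x=[7.7500 12.5000 17.7500] v=[2.5000 1.0000 -1.5000]
Step 3: x=[8.3750 13.2500 17.3750] v=[1.2500 1.5000 -0.7500]
Step 4: x=[8.4375 13.6250 17.9375] v=[0.1250 0.7500 1.1250]
Step 5: x=[8.0938 13.5625 19.3438] v=[-0.6875 -0.1250 2.8125]
Step 6: x=[7.4844 13.6563 20.8594] v=[-1.2188 0.1876 3.0312]

Answer: 7.4844 13.6563 20.8594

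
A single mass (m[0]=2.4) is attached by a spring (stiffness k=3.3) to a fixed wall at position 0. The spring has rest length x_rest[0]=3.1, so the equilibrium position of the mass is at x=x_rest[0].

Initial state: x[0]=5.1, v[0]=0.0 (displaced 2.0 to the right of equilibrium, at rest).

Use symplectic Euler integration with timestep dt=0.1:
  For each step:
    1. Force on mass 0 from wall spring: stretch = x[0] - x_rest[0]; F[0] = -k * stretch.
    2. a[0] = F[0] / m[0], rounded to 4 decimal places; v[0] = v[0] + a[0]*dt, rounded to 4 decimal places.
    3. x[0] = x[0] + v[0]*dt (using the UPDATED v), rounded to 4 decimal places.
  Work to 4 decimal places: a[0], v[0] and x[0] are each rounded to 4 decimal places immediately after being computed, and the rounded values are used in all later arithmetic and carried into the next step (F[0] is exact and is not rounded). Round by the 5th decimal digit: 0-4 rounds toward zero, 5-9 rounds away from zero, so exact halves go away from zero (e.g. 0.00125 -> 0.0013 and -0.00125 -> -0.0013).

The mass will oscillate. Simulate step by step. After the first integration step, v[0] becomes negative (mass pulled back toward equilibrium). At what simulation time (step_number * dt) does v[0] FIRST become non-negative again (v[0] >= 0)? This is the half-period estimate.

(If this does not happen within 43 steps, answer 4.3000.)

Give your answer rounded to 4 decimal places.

Step 0: x=[5.1000] v=[0.0000]
Step 1: x=[5.0725] v=[-0.2750]
Step 2: x=[5.0179] v=[-0.5462]
Step 3: x=[4.9369] v=[-0.8099]
Step 4: x=[4.8307] v=[-1.0625]
Step 5: x=[4.7007] v=[-1.3005]
Step 6: x=[4.5486] v=[-1.5206]
Step 7: x=[4.3766] v=[-1.7198]
Step 8: x=[4.1871] v=[-1.8953]
Step 9: x=[3.9826] v=[-2.0448]
Step 10: x=[3.7660] v=[-2.1662]
Step 11: x=[3.5402] v=[-2.2578]
Step 12: x=[3.3084] v=[-2.3183]
Step 13: x=[3.0737] v=[-2.3470]
Step 14: x=[2.8394] v=[-2.3434]
Step 15: x=[2.6086] v=[-2.3076]
Step 16: x=[2.3846] v=[-2.2400]
Step 17: x=[2.1704] v=[-2.1416]
Step 18: x=[1.9690] v=[-2.0138]
Step 19: x=[1.7832] v=[-1.8583]
Step 20: x=[1.6155] v=[-1.6772]
Step 21: x=[1.4682] v=[-1.4731]
Step 22: x=[1.3433] v=[-1.2487]
Step 23: x=[1.2426] v=[-1.0072]
Step 24: x=[1.1674] v=[-0.7518]
Step 25: x=[1.1188] v=[-0.4861]
Step 26: x=[1.0974] v=[-0.2137]
Step 27: x=[1.1036] v=[0.0617]
First v>=0 after going negative at step 27, time=2.7000

Answer: 2.7000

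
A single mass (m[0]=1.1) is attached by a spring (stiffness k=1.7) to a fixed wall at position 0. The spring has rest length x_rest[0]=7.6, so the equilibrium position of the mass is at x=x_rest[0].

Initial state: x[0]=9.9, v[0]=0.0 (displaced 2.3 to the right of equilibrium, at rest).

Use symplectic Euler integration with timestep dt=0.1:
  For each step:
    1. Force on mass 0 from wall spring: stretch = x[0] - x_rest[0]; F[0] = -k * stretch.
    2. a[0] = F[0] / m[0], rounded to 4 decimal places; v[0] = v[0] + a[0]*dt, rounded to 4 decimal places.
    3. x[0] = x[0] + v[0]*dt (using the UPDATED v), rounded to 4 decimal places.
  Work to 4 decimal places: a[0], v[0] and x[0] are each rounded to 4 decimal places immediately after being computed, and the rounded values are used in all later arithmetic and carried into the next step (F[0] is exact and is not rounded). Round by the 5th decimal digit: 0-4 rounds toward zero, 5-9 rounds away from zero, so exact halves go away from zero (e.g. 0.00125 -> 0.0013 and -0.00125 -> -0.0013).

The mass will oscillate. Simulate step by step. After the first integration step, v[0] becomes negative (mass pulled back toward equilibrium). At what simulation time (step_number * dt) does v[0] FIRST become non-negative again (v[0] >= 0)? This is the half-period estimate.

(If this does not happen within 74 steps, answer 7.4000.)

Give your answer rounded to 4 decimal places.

Step 0: x=[9.9000] v=[0.0000]
Step 1: x=[9.8645] v=[-0.3555]
Step 2: x=[9.7940] v=[-0.7055]
Step 3: x=[9.6895] v=[-1.0446]
Step 4: x=[9.5528] v=[-1.3675]
Step 5: x=[9.3859] v=[-1.6693]
Step 6: x=[9.1914] v=[-1.9453]
Step 7: x=[8.9723] v=[-2.1912]
Step 8: x=[8.7320] v=[-2.4033]
Step 9: x=[8.4742] v=[-2.5783]
Step 10: x=[8.2029] v=[-2.7134]
Step 11: x=[7.9222] v=[-2.8066]
Step 12: x=[7.6366] v=[-2.8564]
Step 13: x=[7.3504] v=[-2.8621]
Step 14: x=[7.0681] v=[-2.8235]
Step 15: x=[6.7940] v=[-2.7413]
Step 16: x=[6.5323] v=[-2.6167]
Step 17: x=[6.2871] v=[-2.4517]
Step 18: x=[6.0622] v=[-2.2488]
Step 19: x=[5.8611] v=[-2.0111]
Step 20: x=[5.6869] v=[-1.7424]
Step 21: x=[5.5422] v=[-1.4467]
Step 22: x=[5.4293] v=[-1.1287]
Step 23: x=[5.3500] v=[-0.7932]
Step 24: x=[5.3055] v=[-0.4455]
Step 25: x=[5.2964] v=[-0.0909]
Step 26: x=[5.3229] v=[0.2651]
First v>=0 after going negative at step 26, time=2.6000

Answer: 2.6000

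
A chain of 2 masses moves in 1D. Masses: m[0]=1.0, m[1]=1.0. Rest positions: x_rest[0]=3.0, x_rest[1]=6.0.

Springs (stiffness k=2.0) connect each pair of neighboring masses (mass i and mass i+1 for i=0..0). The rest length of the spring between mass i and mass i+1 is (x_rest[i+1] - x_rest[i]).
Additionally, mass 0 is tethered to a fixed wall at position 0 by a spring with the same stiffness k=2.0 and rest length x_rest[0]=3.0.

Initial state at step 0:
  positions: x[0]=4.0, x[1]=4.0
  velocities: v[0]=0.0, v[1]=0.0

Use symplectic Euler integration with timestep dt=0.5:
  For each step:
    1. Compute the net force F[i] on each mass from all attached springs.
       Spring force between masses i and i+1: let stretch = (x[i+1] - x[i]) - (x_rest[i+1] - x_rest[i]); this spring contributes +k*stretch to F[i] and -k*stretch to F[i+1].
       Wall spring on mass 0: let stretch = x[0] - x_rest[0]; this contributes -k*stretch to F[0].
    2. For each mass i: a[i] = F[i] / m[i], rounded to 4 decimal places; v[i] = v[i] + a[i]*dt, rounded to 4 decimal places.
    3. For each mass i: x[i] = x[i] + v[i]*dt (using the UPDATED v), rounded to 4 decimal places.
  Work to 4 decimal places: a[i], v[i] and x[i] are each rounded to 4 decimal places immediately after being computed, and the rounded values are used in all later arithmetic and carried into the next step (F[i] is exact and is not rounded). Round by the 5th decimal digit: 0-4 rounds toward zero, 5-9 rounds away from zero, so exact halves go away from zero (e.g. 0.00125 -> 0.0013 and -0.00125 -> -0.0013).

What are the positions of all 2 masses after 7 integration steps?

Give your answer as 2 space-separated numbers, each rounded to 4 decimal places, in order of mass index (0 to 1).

Step 0: x=[4.0000 4.0000] v=[0.0000 0.0000]
Step 1: x=[2.0000 5.5000] v=[-4.0000 3.0000]
Step 2: x=[0.7500 6.7500] v=[-2.5000 2.5000]
Step 3: x=[2.1250 6.5000] v=[2.7500 -0.5000]
Step 4: x=[4.6250 5.5625] v=[5.0000 -1.8750]
Step 5: x=[5.2813 5.6563] v=[1.3125 0.1875]
Step 6: x=[3.4844 7.0626] v=[-3.5938 2.8125]
Step 7: x=[1.7344 8.1798] v=[-3.5000 2.2343]

Answer: 1.7344 8.1798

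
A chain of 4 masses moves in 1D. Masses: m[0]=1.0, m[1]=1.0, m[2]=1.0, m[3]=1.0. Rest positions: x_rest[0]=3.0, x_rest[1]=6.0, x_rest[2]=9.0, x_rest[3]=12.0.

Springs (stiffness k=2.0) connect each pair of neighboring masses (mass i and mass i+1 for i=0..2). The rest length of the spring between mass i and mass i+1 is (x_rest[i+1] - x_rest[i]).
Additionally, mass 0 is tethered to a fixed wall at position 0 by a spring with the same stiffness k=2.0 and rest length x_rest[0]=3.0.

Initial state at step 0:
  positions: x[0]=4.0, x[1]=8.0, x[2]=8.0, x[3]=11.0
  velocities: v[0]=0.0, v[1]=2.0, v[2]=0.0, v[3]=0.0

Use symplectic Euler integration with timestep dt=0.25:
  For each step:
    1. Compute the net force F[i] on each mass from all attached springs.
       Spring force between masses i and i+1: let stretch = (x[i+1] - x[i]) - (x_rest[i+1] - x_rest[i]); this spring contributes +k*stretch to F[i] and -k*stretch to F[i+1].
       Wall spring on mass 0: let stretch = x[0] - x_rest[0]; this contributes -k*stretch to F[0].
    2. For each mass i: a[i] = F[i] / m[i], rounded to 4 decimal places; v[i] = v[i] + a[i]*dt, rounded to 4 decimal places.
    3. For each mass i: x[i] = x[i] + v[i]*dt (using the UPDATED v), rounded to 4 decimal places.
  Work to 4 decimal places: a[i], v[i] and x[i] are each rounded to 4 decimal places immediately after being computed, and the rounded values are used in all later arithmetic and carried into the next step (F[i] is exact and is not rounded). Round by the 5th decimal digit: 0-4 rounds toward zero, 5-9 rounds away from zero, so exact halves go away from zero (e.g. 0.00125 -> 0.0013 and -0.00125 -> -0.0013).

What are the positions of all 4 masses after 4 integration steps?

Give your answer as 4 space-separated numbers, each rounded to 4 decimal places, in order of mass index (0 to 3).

Answer: 3.7554 6.1282 10.2948 11.5789

Derivation:
Step 0: x=[4.0000 8.0000 8.0000 11.0000] v=[0.0000 2.0000 0.0000 0.0000]
Step 1: x=[4.0000 8.0000 8.3750 11.0000] v=[0.0000 0.0000 1.5000 0.0000]
Step 2: x=[4.0000 7.5469 9.0313 11.0469] v=[0.0000 -1.8125 2.6250 0.1875]
Step 3: x=[3.9434 6.8360 9.7540 11.2168] v=[-0.2266 -2.8438 2.8906 0.6797]
Step 4: x=[3.7554 6.1282 10.2948 11.5789] v=[-0.7520 -2.8311 2.1630 1.4483]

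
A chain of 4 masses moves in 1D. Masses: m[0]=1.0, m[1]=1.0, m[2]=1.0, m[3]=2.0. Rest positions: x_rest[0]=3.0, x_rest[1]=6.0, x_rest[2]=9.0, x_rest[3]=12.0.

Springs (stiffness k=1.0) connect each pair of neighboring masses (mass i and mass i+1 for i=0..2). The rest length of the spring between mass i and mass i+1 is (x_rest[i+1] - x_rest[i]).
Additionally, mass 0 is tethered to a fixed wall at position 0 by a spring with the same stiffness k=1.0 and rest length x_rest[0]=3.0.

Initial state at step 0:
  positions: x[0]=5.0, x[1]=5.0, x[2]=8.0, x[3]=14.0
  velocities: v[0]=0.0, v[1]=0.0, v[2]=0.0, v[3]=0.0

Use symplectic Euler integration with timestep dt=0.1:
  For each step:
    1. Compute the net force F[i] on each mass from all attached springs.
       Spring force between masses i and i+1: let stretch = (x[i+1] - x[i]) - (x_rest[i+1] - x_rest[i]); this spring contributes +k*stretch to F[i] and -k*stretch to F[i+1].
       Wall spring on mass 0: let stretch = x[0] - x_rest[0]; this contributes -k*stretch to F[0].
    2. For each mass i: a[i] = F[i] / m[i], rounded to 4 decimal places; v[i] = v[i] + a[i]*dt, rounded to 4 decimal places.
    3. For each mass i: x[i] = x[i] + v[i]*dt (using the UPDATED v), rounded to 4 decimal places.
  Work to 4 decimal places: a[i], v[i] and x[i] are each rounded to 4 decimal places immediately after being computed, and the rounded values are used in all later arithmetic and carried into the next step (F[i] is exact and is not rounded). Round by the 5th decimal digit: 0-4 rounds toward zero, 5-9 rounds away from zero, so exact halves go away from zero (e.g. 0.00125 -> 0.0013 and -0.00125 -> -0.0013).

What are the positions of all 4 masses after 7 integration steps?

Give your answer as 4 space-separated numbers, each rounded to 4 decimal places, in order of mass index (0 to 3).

Answer: 3.7568 5.7443 8.7840 13.6076

Derivation:
Step 0: x=[5.0000 5.0000 8.0000 14.0000] v=[0.0000 0.0000 0.0000 0.0000]
Step 1: x=[4.9500 5.0300 8.0300 13.9850] v=[-0.5000 0.3000 0.3000 -0.1500]
Step 2: x=[4.8513 5.0892 8.0896 13.9552] v=[-0.9870 0.5920 0.5955 -0.2978]
Step 3: x=[4.7065 5.1760 8.1778 13.9111] v=[-1.4483 0.8683 0.8820 -0.4411]
Step 4: x=[4.5193 5.2882 8.2933 13.8533] v=[-1.8720 1.1215 1.1552 -0.5778]
Step 5: x=[4.2946 5.4227 8.4344 13.7827] v=[-2.2470 1.3451 1.4107 -0.7058]
Step 6: x=[4.0382 5.5761 8.5988 13.7004] v=[-2.5637 1.5335 1.6444 -0.8232]
Step 7: x=[3.7568 5.7443 8.7840 13.6076] v=[-2.8137 1.6820 1.8523 -0.9283]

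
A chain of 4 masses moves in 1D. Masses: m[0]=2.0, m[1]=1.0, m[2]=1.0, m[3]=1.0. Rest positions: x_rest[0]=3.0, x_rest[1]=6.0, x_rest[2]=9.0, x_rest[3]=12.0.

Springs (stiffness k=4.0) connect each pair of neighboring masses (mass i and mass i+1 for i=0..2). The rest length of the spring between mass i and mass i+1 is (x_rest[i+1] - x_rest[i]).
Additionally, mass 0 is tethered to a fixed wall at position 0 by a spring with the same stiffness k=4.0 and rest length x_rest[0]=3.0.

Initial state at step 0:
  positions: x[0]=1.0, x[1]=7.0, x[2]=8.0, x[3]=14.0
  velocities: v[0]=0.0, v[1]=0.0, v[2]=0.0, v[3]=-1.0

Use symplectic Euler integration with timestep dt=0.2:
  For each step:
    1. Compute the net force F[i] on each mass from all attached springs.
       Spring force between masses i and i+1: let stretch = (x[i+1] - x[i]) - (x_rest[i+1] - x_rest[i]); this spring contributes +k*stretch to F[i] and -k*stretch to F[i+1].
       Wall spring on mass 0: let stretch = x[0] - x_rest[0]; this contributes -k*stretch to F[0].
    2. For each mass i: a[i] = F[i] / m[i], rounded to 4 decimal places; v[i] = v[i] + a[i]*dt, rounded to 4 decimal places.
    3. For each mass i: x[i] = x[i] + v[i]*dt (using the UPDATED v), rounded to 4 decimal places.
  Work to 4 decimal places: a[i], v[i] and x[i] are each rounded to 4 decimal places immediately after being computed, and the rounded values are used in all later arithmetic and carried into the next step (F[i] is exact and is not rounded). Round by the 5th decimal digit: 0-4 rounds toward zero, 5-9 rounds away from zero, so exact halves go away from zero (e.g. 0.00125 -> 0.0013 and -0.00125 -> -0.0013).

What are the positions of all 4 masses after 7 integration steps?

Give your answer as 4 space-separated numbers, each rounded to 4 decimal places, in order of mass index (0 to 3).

Answer: 4.1084 7.6249 6.6048 11.1333

Derivation:
Step 0: x=[1.0000 7.0000 8.0000 14.0000] v=[0.0000 0.0000 0.0000 -1.0000]
Step 1: x=[1.4000 6.2000 8.8000 13.3200] v=[2.0000 -4.0000 4.0000 -3.4000]
Step 2: x=[2.0720 5.0480 9.9072 12.3968] v=[3.3600 -5.7600 5.5360 -4.6160]
Step 3: x=[2.8163 4.1973 10.6353 11.5553] v=[3.7216 -4.2534 3.6403 -4.2077]
Step 4: x=[3.4458 4.1557 10.4805 11.0466] v=[3.1475 -0.2078 -0.7741 -2.5437]
Step 5: x=[3.8564 5.0125 9.4043 10.9273] v=[2.0531 4.2841 -5.3811 -0.5966]
Step 6: x=[4.0510 6.3870 7.8691 11.0443] v=[0.9730 6.8727 -7.6761 0.5850]
Step 7: x=[4.1084 7.6249 6.6048 11.1333] v=[0.2870 6.1896 -6.3216 0.4448]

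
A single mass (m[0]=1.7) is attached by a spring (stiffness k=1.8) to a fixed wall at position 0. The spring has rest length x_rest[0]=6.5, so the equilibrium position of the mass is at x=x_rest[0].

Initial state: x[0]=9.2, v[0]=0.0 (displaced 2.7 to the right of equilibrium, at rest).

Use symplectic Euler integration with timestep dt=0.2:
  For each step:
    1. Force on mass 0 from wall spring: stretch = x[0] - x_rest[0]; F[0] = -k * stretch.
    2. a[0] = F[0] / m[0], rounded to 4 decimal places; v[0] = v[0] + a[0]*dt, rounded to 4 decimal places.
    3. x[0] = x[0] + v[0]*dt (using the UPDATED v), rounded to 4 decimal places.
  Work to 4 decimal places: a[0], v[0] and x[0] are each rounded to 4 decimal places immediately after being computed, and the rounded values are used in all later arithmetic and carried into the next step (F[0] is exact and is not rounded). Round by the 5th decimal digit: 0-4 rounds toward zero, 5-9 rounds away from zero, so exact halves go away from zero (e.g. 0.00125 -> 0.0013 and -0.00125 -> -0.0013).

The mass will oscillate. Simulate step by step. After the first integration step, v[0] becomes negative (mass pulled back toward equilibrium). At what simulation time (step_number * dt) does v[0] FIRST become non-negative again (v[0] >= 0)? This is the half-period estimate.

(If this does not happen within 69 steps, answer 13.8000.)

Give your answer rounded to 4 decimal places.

Answer: 3.2000

Derivation:
Step 0: x=[9.2000] v=[0.0000]
Step 1: x=[9.0856] v=[-0.5718]
Step 2: x=[8.8617] v=[-1.1193]
Step 3: x=[8.5378] v=[-1.6194]
Step 4: x=[8.1276] v=[-2.0509]
Step 5: x=[7.6485] v=[-2.3956]
Step 6: x=[7.1207] v=[-2.6388]
Step 7: x=[6.5667] v=[-2.7702]
Step 8: x=[6.0098] v=[-2.7843]
Step 9: x=[5.4737] v=[-2.6805]
Step 10: x=[4.9811] v=[-2.4632]
Step 11: x=[4.5528] v=[-2.1416]
Step 12: x=[4.2069] v=[-1.7293]
Step 13: x=[3.9582] v=[-1.2437]
Step 14: x=[3.8171] v=[-0.7054]
Step 15: x=[3.7896] v=[-0.1373]
Step 16: x=[3.8769] v=[0.4367]
First v>=0 after going negative at step 16, time=3.2000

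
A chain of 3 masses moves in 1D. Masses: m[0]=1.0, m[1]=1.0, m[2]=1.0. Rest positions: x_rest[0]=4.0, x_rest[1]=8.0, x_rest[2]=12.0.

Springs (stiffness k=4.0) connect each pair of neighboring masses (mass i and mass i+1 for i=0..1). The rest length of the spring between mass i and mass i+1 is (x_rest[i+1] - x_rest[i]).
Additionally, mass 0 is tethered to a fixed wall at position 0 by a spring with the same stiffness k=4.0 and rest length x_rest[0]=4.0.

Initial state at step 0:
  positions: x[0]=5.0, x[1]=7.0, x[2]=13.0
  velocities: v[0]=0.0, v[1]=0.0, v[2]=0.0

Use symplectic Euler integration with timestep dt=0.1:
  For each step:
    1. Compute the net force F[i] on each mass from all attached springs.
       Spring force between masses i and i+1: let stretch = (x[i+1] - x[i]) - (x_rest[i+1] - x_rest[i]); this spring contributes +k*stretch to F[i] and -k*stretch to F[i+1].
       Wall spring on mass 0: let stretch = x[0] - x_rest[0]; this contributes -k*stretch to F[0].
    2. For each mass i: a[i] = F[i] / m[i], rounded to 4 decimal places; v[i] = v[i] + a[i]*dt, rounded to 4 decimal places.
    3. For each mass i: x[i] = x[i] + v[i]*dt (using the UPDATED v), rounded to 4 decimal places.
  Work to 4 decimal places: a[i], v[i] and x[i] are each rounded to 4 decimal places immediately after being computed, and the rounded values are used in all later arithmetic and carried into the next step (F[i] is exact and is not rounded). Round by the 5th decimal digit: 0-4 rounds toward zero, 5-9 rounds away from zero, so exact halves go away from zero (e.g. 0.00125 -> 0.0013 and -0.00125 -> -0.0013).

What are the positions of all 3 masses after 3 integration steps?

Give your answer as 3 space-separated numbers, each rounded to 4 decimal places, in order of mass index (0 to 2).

Step 0: x=[5.0000 7.0000 13.0000] v=[0.0000 0.0000 0.0000]
Step 1: x=[4.8800 7.1600 12.9200] v=[-1.2000 1.6000 -0.8000]
Step 2: x=[4.6560 7.4592 12.7696] v=[-2.2400 2.9920 -1.5040]
Step 3: x=[4.3579 7.8587 12.5668] v=[-2.9811 3.9949 -2.0282]

Answer: 4.3579 7.8587 12.5668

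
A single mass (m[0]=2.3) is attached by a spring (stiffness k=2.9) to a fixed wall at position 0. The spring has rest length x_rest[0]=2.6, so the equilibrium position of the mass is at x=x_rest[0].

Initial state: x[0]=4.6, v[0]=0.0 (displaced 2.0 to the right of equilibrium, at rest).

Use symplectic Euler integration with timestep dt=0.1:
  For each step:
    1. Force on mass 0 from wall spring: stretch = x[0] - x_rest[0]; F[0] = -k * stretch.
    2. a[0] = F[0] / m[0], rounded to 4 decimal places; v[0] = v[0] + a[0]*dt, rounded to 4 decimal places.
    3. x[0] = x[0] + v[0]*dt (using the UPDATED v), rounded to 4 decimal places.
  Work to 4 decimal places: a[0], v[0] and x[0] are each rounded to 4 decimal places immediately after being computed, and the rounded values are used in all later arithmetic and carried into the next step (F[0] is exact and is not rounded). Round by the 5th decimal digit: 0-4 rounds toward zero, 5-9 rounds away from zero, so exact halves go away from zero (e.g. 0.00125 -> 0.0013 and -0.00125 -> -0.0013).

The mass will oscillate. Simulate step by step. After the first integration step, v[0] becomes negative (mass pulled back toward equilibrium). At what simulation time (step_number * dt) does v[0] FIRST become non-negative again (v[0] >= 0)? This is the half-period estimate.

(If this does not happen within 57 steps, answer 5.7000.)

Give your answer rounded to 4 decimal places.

Answer: 2.8000

Derivation:
Step 0: x=[4.6000] v=[0.0000]
Step 1: x=[4.5748] v=[-0.2522]
Step 2: x=[4.5247] v=[-0.5012]
Step 3: x=[4.4503] v=[-0.7439]
Step 4: x=[4.3526] v=[-0.9772]
Step 5: x=[4.2328] v=[-1.1982]
Step 6: x=[4.0924] v=[-1.4041]
Step 7: x=[3.9332] v=[-1.5923]
Step 8: x=[3.7572] v=[-1.7604]
Step 9: x=[3.5666] v=[-1.9063]
Step 10: x=[3.3638] v=[-2.0282]
Step 11: x=[3.1514] v=[-2.1245]
Step 12: x=[2.9320] v=[-2.1940]
Step 13: x=[2.7084] v=[-2.2359]
Step 14: x=[2.4834] v=[-2.2496]
Step 15: x=[2.2599] v=[-2.2349]
Step 16: x=[2.0407] v=[-2.1920]
Step 17: x=[1.8286] v=[-2.1215]
Step 18: x=[1.6262] v=[-2.0242]
Step 19: x=[1.4361] v=[-1.9014]
Step 20: x=[1.2606] v=[-1.7547]
Step 21: x=[1.1020] v=[-1.5858]
Step 22: x=[0.9623] v=[-1.3969]
Step 23: x=[0.8433] v=[-1.1904]
Step 24: x=[0.7464] v=[-0.9689]
Step 25: x=[0.6729] v=[-0.7352]
Step 26: x=[0.6237] v=[-0.4922]
Step 27: x=[0.5994] v=[-0.2430]
Step 28: x=[0.6003] v=[0.0093]
First v>=0 after going negative at step 28, time=2.8000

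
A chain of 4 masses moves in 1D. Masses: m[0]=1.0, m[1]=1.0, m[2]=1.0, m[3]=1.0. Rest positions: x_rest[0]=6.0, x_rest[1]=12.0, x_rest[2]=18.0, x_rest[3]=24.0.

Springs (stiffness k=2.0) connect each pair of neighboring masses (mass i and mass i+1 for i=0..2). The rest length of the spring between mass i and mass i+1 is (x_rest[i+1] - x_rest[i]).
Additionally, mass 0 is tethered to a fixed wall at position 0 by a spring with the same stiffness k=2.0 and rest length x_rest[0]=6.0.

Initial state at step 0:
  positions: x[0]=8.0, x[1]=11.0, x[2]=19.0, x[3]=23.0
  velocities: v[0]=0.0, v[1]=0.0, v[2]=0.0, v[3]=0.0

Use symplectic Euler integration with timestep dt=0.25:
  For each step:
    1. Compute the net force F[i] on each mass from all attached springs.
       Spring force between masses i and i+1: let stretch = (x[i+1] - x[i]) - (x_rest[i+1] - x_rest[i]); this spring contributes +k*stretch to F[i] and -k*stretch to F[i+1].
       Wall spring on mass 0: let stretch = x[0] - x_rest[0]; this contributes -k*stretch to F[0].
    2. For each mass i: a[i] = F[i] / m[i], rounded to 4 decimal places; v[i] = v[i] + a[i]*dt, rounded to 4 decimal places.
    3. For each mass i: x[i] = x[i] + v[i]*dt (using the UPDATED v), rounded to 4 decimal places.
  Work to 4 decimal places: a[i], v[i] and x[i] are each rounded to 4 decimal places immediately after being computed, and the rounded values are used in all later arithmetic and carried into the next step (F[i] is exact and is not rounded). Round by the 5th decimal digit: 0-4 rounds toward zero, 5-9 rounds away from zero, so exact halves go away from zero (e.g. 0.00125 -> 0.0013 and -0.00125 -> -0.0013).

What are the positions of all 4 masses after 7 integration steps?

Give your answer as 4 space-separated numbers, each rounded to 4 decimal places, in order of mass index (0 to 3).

Step 0: x=[8.0000 11.0000 19.0000 23.0000] v=[0.0000 0.0000 0.0000 0.0000]
Step 1: x=[7.3750 11.6250 18.5000 23.2500] v=[-2.5000 2.5000 -2.0000 1.0000]
Step 2: x=[6.3594 12.5781 17.7344 23.6563] v=[-4.0625 3.8125 -3.0625 1.6250]
Step 3: x=[5.3262 13.3984 17.0645 24.0723] v=[-4.1329 3.2813 -2.6797 1.6641]
Step 4: x=[4.6362 13.6680 16.8123 24.3624] v=[-2.7599 1.0783 -1.0089 1.1602]
Step 5: x=[4.4957 13.2016 17.1108 24.4587] v=[-0.5621 -1.8655 1.1940 0.3852]
Step 6: x=[4.8815 12.1356 17.8392 24.3865] v=[1.5430 -4.2639 2.9134 -0.2888]
Step 7: x=[5.5638 10.8758 18.6730 24.2459] v=[2.7293 -5.0392 3.3353 -0.5625]

Answer: 5.5638 10.8758 18.6730 24.2459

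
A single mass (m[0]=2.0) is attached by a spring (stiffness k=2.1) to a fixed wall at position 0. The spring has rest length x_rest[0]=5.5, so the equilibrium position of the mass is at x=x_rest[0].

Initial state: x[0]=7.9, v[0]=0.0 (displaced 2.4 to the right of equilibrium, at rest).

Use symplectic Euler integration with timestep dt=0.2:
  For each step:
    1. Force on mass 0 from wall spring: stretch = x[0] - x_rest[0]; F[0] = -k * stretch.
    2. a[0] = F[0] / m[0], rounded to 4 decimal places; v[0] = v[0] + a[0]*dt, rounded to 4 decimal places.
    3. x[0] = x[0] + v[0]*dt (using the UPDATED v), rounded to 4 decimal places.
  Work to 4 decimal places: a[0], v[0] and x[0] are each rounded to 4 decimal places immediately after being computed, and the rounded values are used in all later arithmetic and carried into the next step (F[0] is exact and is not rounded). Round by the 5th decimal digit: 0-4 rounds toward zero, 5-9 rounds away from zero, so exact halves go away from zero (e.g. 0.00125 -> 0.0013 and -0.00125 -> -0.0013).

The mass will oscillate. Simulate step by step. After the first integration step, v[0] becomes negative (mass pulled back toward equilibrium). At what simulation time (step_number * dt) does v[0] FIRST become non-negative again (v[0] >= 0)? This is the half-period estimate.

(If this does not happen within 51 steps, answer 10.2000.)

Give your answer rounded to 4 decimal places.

Answer: 3.2000

Derivation:
Step 0: x=[7.9000] v=[0.0000]
Step 1: x=[7.7992] v=[-0.5040]
Step 2: x=[7.6018] v=[-0.9868]
Step 3: x=[7.3162] v=[-1.4282]
Step 4: x=[6.9543] v=[-1.8096]
Step 5: x=[6.5313] v=[-2.1150]
Step 6: x=[6.0650] v=[-2.3316]
Step 7: x=[5.5749] v=[-2.4503]
Step 8: x=[5.0817] v=[-2.4660]
Step 9: x=[4.6061] v=[-2.3782]
Step 10: x=[4.1680] v=[-2.1905]
Step 11: x=[3.7858] v=[-1.9108]
Step 12: x=[3.4756] v=[-1.5508]
Step 13: x=[3.2505] v=[-1.1257]
Step 14: x=[3.1198] v=[-0.6533]
Step 15: x=[3.0891] v=[-0.1535]
Step 16: x=[3.1597] v=[0.3528]
First v>=0 after going negative at step 16, time=3.2000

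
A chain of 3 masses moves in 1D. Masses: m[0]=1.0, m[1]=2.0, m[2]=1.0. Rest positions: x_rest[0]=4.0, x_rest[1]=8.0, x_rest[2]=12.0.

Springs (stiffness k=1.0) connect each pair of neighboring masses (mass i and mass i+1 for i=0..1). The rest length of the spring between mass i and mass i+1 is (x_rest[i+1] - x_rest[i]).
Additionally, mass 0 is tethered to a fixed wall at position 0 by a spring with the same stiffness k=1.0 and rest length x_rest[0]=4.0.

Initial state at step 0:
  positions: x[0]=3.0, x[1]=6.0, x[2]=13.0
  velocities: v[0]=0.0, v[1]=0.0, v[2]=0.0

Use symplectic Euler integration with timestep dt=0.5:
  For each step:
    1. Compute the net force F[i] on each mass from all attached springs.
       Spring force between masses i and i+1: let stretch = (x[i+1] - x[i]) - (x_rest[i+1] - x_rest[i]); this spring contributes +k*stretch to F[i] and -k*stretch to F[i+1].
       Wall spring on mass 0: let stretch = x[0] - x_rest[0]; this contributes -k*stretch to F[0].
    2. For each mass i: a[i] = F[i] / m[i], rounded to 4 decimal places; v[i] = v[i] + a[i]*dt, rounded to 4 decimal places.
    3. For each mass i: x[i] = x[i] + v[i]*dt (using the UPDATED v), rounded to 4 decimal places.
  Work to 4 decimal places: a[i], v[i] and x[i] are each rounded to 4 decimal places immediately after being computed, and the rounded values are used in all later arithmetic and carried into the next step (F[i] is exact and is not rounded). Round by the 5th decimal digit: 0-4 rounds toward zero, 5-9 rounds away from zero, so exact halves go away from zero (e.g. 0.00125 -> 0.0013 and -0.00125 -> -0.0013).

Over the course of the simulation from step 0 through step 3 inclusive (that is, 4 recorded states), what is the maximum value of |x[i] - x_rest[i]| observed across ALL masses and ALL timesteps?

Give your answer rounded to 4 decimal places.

Answer: 2.0703

Derivation:
Step 0: x=[3.0000 6.0000 13.0000] v=[0.0000 0.0000 0.0000]
Step 1: x=[3.0000 6.5000 12.2500] v=[0.0000 1.0000 -1.5000]
Step 2: x=[3.1250 7.2813 11.0625] v=[0.2500 1.5625 -2.3750]
Step 3: x=[3.5079 8.0157 9.9297] v=[0.7657 1.4687 -2.2656]
Max displacement = 2.0703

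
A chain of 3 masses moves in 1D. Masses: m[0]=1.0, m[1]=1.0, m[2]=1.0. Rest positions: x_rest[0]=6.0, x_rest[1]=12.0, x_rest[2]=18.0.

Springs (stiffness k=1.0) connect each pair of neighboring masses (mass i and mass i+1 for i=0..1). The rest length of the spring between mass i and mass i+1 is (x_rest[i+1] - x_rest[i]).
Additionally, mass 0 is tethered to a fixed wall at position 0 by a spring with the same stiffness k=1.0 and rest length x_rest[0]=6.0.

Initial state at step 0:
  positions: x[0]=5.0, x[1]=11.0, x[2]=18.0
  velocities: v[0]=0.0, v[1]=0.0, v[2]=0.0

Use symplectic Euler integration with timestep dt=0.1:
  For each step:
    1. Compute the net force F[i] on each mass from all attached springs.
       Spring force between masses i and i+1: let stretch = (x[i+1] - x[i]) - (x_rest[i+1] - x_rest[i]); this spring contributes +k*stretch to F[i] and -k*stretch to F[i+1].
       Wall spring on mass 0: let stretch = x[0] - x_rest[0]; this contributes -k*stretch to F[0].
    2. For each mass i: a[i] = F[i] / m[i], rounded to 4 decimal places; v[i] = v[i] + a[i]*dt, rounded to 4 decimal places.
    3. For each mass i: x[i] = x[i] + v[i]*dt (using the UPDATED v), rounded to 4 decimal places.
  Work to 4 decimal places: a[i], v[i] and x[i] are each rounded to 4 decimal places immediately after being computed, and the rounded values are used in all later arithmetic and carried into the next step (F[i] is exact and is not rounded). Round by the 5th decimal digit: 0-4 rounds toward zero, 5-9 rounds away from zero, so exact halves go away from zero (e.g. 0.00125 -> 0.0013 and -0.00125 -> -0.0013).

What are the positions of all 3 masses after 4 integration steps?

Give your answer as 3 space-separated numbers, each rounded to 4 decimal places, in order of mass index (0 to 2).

Step 0: x=[5.0000 11.0000 18.0000] v=[0.0000 0.0000 0.0000]
Step 1: x=[5.0100 11.0100 17.9900] v=[0.1000 0.1000 -0.1000]
Step 2: x=[5.0299 11.0298 17.9702] v=[0.1990 0.1980 -0.1980]
Step 3: x=[5.0595 11.0590 17.9410] v=[0.2960 0.2921 -0.2920]
Step 4: x=[5.0985 11.0970 17.9030] v=[0.3900 0.3804 -0.3802]

Answer: 5.0985 11.0970 17.9030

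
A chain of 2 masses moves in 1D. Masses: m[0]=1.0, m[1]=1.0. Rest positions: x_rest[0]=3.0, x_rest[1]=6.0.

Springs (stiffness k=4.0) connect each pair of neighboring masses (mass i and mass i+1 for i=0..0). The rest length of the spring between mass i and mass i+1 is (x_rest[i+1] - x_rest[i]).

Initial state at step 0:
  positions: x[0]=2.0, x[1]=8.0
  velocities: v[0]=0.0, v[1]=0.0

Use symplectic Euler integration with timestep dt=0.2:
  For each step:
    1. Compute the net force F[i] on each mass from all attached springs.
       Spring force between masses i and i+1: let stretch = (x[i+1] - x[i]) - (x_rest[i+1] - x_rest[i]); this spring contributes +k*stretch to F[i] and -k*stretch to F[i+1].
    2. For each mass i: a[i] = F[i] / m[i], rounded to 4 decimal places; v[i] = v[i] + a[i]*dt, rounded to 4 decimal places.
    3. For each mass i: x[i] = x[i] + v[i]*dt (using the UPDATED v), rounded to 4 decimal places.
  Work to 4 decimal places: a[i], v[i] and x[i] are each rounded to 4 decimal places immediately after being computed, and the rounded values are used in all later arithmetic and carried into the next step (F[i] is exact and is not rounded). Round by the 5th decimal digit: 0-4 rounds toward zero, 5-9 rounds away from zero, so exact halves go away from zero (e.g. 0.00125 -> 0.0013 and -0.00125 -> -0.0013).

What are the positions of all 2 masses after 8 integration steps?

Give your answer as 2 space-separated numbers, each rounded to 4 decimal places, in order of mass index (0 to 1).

Answer: 3.2470 6.7530

Derivation:
Step 0: x=[2.0000 8.0000] v=[0.0000 0.0000]
Step 1: x=[2.4800 7.5200] v=[2.4000 -2.4000]
Step 2: x=[3.2864 6.7136] v=[4.0320 -4.0320]
Step 3: x=[4.1612 5.8388] v=[4.3738 -4.3738]
Step 4: x=[4.8244 5.1756] v=[3.3159 -3.3159]
Step 5: x=[5.0638 4.9362] v=[1.1969 -1.1969]
Step 6: x=[4.8028 5.1972] v=[-1.3052 1.3052]
Step 7: x=[4.1249 5.8751] v=[-3.3897 3.3897]
Step 8: x=[3.2470 6.7530] v=[-4.3895 4.3895]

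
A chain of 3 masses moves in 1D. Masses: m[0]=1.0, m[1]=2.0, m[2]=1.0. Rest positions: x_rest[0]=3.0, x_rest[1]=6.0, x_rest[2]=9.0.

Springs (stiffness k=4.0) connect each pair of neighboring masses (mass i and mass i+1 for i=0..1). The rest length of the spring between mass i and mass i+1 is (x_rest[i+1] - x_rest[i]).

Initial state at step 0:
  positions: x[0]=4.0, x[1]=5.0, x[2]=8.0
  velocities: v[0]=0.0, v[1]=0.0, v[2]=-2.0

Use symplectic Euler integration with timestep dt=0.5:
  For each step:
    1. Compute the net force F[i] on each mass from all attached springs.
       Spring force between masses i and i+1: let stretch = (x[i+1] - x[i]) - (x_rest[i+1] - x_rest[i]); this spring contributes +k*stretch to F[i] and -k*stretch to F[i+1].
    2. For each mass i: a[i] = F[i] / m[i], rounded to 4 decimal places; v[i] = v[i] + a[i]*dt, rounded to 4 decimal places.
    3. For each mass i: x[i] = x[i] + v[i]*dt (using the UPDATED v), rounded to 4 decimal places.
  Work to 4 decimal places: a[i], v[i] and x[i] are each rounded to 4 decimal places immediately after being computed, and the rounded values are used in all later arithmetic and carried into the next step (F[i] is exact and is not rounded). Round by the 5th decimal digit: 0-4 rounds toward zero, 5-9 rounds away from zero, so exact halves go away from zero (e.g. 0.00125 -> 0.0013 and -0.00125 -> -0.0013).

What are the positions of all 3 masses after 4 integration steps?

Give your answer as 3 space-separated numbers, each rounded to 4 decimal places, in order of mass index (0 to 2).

Answer: 1.5000 4.0000 8.5000

Derivation:
Step 0: x=[4.0000 5.0000 8.0000] v=[0.0000 0.0000 -2.0000]
Step 1: x=[2.0000 6.0000 7.0000] v=[-4.0000 2.0000 -2.0000]
Step 2: x=[1.0000 5.5000 8.0000] v=[-2.0000 -1.0000 2.0000]
Step 3: x=[1.5000 4.0000 9.5000] v=[1.0000 -3.0000 3.0000]
Step 4: x=[1.5000 4.0000 8.5000] v=[0.0000 0.0000 -2.0000]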